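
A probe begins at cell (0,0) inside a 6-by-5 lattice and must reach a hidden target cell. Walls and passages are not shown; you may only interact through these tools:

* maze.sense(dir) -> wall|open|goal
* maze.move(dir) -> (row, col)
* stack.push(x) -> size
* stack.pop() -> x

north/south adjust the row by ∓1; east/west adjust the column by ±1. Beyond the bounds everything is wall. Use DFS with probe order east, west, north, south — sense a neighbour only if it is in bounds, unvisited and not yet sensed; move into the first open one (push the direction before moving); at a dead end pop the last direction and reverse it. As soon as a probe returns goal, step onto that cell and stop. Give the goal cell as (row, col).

Action: maze.sense[east]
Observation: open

Action: stack.push[east]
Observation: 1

Action: maze.move[east]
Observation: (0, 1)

Action: maze.sense[east]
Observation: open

Action: stack.push[east]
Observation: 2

Action: maze.move[east]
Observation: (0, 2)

Action: maze.sense[east]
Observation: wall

Action: maze.sense[south]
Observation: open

Action: stack.push[south]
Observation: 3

Action: maze.move[south]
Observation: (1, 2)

Action: maze.sense[east]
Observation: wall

Action: maze.sense[west]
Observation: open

Action: stack.push[west]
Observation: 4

Action: maze.move[west]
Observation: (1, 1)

Action: maze.sense[west]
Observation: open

Action: stack.push[west]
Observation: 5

Action: maze.move[west]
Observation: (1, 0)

Action: maze.sense[south]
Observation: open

Action: stack.push[south]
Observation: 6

Action: maze.move[south]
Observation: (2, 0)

Action: maze.sense[east]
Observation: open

Action: stack.push[east]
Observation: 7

Action: maze.move[east]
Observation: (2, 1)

Action: maze.sense[east]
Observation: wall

Action: maze.sense[south]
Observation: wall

Action: stack.pop[]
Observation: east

Action: maze.move[west]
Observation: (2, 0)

Action: maze.sense[south]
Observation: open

Action: stack.push[south]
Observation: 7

Action: maze.move[south]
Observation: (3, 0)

Action: maze.sense[south]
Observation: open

Action: stack.push[south]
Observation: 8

Action: maze.move[south]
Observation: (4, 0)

Action: maze.sense[east]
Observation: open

Action: stack.push[east]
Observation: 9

Action: maze.move[east]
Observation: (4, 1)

Action: maze.sense[east]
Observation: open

Action: stack.push[east]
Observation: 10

Action: maze.move[east]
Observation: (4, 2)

Action: maze.sense[east]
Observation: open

Action: stack.push[east]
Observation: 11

Action: maze.move[east]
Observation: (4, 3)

Action: maze.sense[east]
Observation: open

Action: stack.push[east]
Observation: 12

Action: maze.move[east]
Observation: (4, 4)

Action: maze.sense[north]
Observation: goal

Action: maze.move[north]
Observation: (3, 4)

Answer: (3, 4)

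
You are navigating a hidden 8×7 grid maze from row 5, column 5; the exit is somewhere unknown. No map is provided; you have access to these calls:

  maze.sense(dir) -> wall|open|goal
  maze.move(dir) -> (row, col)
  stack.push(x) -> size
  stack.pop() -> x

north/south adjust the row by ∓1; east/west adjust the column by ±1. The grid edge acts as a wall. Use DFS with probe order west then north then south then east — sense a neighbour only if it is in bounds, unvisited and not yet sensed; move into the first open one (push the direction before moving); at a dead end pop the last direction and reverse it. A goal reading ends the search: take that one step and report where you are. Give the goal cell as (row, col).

% sense(dir: west) -> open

% push(x: west) -> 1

% move(dir: west) -> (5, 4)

% sense(dir: west) -> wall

% sense(dir: north) -> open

% push(x: north) -> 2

% move(dir: north) -> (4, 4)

% sense(dir: west) -> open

% push(x: west) -> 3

% move(dir: west) -> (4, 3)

% sense(dir: west) -> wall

% sense(dir: north) -> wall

% pop() -> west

% move(dir: east) -> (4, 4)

% sense(dir: north) -> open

% push(x: north) -> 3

% move(dir: north) -> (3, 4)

% sense(dir: north) -> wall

% sense(dir: east) -> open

% push(x: east) -> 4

% move(dir: east) -> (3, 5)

% sense(dir: north) -> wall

% sense(dir: south) -> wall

% sense(dir: east) -> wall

% pop() -> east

% move(dir: west) -> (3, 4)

% pop() -> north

% move(dir: south) -> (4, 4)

% pop() -> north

% move(dir: south) -> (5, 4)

% sense(dir: south) -> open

% push(x: south) -> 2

% move(dir: south) -> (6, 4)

% sense(dir: west) -> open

% push(x: west) -> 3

% move(dir: west) -> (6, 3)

% sense(dir: west) -> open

% push(x: west) -> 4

% move(dir: west) -> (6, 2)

% sense(dir: west) -> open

% push(x: west) -> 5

% move(dir: west) -> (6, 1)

% sense(dir: west) -> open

% push(x: west) -> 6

% move(dir: west) -> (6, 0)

% sense(dir: north) -> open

% push(x: north) -> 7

% move(dir: north) -> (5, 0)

% sense(dir: north) -> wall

% sense(dir: east) -> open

% push(x: east) -> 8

% move(dir: east) -> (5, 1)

% sense(dir: north) -> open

% push(x: north) -> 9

% move(dir: north) -> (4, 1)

% sense(dir: north) -> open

% push(x: north) -> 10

% move(dir: north) -> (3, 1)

% sense(dir: west) -> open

% push(x: west) -> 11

% move(dir: west) -> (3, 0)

% sense(dir: north) -> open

% push(x: north) -> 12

% move(dir: north) -> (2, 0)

% sense(dir: north) -> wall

% sense(dir: east) -> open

% push(x: east) -> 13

% move(dir: east) -> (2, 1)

% sense(dir: north) -> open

% push(x: north) -> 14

% move(dir: north) -> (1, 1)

% sense(dir: north) -> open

% push(x: north) -> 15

% move(dir: north) -> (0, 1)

% sense(dir: west) -> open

% push(x: west) -> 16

% move(dir: west) -> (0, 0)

% pop() -> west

% move(dir: east) -> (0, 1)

% sense(dir: east) -> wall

% pop() -> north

% move(dir: south) -> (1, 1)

% sense(dir: east) -> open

% push(x: east) -> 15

% move(dir: east) -> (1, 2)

% sense(dir: south) -> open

% push(x: south) -> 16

% move(dir: south) -> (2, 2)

% sense(dir: south) -> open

% push(x: south) -> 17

% move(dir: south) -> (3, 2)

% pop() -> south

% move(dir: north) -> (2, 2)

% sense(dir: east) -> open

% push(x: east) -> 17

% move(dir: east) -> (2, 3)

% sense(dir: north) -> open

% push(x: north) -> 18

% move(dir: north) -> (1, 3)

% sense(dir: north) -> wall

% sense(dir: east) -> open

% push(x: east) -> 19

% move(dir: east) -> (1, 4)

% sense(dir: north) -> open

% push(x: north) -> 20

% move(dir: north) -> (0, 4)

% sense(dir: east) -> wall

% pop() -> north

% move(dir: south) -> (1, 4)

% sense(dir: east) -> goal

% move(dir: east) -> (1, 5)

Answer: (1, 5)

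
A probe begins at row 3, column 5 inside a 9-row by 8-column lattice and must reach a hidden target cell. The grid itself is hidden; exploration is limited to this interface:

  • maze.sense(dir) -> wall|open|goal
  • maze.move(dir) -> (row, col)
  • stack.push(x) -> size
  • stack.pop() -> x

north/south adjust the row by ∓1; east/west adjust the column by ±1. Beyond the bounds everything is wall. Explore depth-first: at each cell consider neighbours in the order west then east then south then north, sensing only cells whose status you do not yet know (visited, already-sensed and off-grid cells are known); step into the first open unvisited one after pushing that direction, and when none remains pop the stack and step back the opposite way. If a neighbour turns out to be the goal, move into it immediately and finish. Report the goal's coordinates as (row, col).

·→ sense(dir=west)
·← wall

·→ sense(dir=east)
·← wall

·→ sense(dir=south)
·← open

·→ push(x=south)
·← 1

·→ move(dir=south)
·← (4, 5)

·→ sense(dir=west)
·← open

·→ push(x=west)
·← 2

·→ move(dir=west)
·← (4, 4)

·→ sense(dir=west)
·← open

·→ push(x=west)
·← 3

·→ move(dir=west)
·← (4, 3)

·→ sense(dir=west)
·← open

·→ push(x=west)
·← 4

·→ move(dir=west)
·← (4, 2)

·→ sense(dir=west)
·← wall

·→ sense(dir=south)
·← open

·→ push(x=south)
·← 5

·→ move(dir=south)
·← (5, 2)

·→ sense(dir=west)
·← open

·→ push(x=west)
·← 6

·→ move(dir=west)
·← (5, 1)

·→ sense(dir=west)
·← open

·→ push(x=west)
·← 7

·→ move(dir=west)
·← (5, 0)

·→ sense(dir=south)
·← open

·→ push(x=south)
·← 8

·→ move(dir=south)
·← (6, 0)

·→ sense(dir=east)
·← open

·→ push(x=east)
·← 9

·→ move(dir=east)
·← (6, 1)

·→ sense(dir=east)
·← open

·→ push(x=east)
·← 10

·→ move(dir=east)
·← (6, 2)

·→ sense(dir=east)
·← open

·→ push(x=east)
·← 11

·→ move(dir=east)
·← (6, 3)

·→ sense(dir=east)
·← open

·→ push(x=east)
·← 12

·→ move(dir=east)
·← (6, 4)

·→ sense(dir=east)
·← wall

·→ sense(dir=south)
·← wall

·→ sense(dir=north)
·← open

·→ push(x=north)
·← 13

·→ move(dir=north)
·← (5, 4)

·→ sense(dir=west)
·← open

·→ push(x=west)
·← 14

·→ move(dir=west)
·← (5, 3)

·→ pop()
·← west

·→ move(dir=east)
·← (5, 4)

·→ sense(dir=east)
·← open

·→ push(x=east)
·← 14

·→ move(dir=east)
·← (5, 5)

·→ sense(dir=east)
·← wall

·→ pop()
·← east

·→ move(dir=west)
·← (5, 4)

·→ pop()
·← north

·→ move(dir=south)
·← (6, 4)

·→ pop()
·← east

·→ move(dir=west)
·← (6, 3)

·→ sense(dir=south)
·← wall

·→ pop()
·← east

·→ move(dir=west)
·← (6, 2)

·→ sense(dir=south)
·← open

·→ push(x=south)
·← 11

·→ move(dir=south)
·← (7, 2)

·→ sense(dir=west)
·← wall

·→ sense(dir=south)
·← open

·→ push(x=south)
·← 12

·→ move(dir=south)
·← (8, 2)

·→ sense(dir=west)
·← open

·→ push(x=west)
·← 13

·→ move(dir=west)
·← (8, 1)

·→ sense(dir=west)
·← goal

·→ move(dir=west)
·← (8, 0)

Answer: (8, 0)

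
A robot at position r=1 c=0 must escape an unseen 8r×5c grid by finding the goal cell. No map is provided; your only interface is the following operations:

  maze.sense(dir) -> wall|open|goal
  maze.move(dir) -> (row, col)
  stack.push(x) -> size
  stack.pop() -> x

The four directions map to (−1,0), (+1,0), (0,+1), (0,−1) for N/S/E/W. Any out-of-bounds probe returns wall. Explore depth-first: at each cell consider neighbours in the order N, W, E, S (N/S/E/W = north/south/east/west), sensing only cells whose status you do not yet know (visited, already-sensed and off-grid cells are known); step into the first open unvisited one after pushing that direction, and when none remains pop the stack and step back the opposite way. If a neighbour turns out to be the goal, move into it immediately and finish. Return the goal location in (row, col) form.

I call maze.sense(north), which returns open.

Then stack.push(north), and see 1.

I run maze.move(north), and see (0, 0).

I try maze.sense(east), : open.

Using stack.push(east), giving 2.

Invoking maze.move(east), which returns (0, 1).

Using maze.sense(east), and observe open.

Next I call stack.push(east), and get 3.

I call maze.move(east), yielding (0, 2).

I try maze.sense(east), : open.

I use stack.push(east), and see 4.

I call maze.move(east), and see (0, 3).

Now I run maze.sense(east), → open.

Invoking stack.push(east), giving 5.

Using maze.move(east), which returns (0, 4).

I use maze.sense(south), which returns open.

Using stack.push(south), and observe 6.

Next I call maze.move(south), and observe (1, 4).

I try maze.sense(west), → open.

Invoking stack.push(west), : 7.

I invoke maze.move(west), — result: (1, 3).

Invoking maze.sense(west), and get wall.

Now I run maze.sense(south), giving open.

I try stack.push(south), and observe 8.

I run maze.move(south), : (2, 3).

I try maze.sense(west), and observe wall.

Next I call maze.sense(east), and see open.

Calling stack.push(east), and see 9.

Invoking maze.move(east), giving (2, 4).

Calling maze.sense(south), : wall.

I use stack.pop(), and observe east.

I run maze.move(west), → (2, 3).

I call maze.sense(south), → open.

Next I call stack.push(south), which returns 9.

Now I run maze.move(south), → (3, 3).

I run maze.sense(west), and get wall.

Calling maze.sense(south), and see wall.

I try stack.pop(), giving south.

I try maze.move(north), — result: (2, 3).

Using stack.pop, and see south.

Invoking maze.move(north), giving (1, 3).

I call stack.pop, : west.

Calling maze.move(east), yielding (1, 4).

Invoking stack.pop, : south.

I use maze.move(north), yielding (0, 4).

I call stack.pop, — result: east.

Next I call maze.move(west), which returns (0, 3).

Next I call stack.pop, — result: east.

I run maze.move(west), giving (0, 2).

Next I call stack.pop(), yielding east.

I use maze.move(west), and see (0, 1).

Invoking maze.sense(south), giving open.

I use stack.push(south), giving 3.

Next I call maze.move(south), and observe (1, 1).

I run maze.sense(south), : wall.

I invoke stack.pop, and observe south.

I invoke maze.move(north), and see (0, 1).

Invoking stack.pop, which returns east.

Now I run maze.move(west), : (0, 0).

Invoking stack.pop, and get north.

Calling maze.move(south), : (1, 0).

Then maze.sense(south), — result: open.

Next I call stack.push(south), giving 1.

Invoking maze.move(south), — result: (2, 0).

Next I call maze.sense(south), which returns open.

Invoking stack.push(south), : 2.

Then maze.move(south), giving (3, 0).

Next I call maze.sense(east), which returns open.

Calling stack.push(east), yielding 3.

I run maze.move(east), giving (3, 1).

Invoking maze.sense(south), which returns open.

Then stack.push(south), : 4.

Calling maze.move(south), — result: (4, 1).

Invoking maze.sense(west), which returns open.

Then stack.push(west), and observe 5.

Using maze.move(west), giving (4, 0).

I use maze.sense(south), yielding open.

I run stack.push(south), giving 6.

Now I run maze.move(south), : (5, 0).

Invoking maze.sense(east), and observe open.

Using stack.push(east), and see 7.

I call maze.move(east), yielding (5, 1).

Using maze.sense(east), and get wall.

I use maze.sense(south), → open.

I use stack.push(south), giving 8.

I try maze.move(south), — result: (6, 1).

I run maze.sense(west), — result: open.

I call stack.push(west), giving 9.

Next I call maze.move(west), — result: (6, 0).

Next I call maze.sense(south), and see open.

I call stack.push(south), which returns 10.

I run maze.move(south), and get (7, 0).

Calling maze.sense(east), → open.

Then stack.push(east), and get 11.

Next I call maze.move(east), and see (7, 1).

Calling maze.sense(east), yielding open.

I use stack.push(east), and get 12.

I call maze.move(east), which returns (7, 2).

Next I call maze.sense(north), which returns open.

Calling stack.push(north), : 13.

Invoking maze.move(north), yielding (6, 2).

I call maze.sense(east), and get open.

I run stack.push(east), giving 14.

Invoking maze.move(east), — result: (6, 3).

I use maze.sense(north), → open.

Then stack.push(north), giving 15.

I call maze.move(north), which returns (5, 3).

I run maze.sense(east), — result: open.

Calling stack.push(east), and see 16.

Now I run maze.move(east), which returns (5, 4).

I call maze.sense(north), : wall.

Using maze.sense(south), — result: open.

Calling stack.push(south), → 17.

I try maze.move(south), : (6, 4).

I run maze.sense(south), : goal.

I use maze.move(south), giving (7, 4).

Answer: (7, 4)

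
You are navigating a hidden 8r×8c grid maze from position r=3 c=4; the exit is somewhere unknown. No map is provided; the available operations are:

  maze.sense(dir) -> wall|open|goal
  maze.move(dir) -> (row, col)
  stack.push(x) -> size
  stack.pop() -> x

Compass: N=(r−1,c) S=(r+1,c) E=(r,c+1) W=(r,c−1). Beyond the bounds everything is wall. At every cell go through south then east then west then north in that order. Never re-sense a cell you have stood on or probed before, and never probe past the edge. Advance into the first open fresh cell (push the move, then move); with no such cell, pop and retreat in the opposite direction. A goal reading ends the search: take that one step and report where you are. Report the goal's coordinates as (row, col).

Then maze.sense(dir→south), : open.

Then stack.push(x→south), and see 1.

I call maze.move(dir→south), giving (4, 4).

Calling maze.sense(dir→south), and observe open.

I call stack.push(x→south), — result: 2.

Then maze.move(dir→south), and observe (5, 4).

Then maze.sense(dir→south), yielding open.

Using stack.push(x→south), giving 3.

I call maze.move(dir→south), and get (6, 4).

I use maze.sense(dir→south), yielding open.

I run stack.push(x→south), — result: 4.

Next I call maze.move(dir→south), — result: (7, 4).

Next I call maze.sense(dir→east), and see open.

I call stack.push(x→east), which returns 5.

I invoke maze.move(dir→east), and see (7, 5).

Invoking maze.sense(dir→east), yielding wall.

I use maze.sense(dir→north), and observe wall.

I try stack.pop(), giving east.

Using maze.move(dir→west), → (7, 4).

I call maze.sense(dir→west), : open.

I invoke stack.push(x→west), and see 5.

Next I call maze.move(dir→west), and see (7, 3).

Using maze.sense(dir→west), : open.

Next I call stack.push(x→west), — result: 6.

Now I run maze.move(dir→west), : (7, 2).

I run maze.sense(dir→west), which returns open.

Using stack.push(x→west), — result: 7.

Calling maze.move(dir→west), which returns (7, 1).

Next I call maze.sense(dir→west), yielding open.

Calling stack.push(x→west), : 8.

Invoking maze.move(dir→west), which returns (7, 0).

Now I run maze.sense(dir→north), yielding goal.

I call maze.move(dir→north), which returns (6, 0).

Answer: (6, 0)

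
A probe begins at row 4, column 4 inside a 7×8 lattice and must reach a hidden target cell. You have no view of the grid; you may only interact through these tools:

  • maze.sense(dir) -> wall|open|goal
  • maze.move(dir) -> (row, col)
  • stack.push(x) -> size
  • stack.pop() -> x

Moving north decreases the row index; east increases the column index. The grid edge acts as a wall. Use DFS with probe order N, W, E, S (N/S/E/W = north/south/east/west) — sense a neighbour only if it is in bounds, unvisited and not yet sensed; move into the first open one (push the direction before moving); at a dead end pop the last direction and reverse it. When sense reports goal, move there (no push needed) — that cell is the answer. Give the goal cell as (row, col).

·→ maze.sense(dir: north)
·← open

·→ stack.push(x: north)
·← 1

·→ maze.move(dir: north)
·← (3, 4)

·→ maze.sense(dir: north)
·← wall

·→ maze.sense(dir: west)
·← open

·→ stack.push(x: west)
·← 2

·→ maze.move(dir: west)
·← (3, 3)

·→ maze.sense(dir: north)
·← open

·→ stack.push(x: north)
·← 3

·→ maze.move(dir: north)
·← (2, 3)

·→ maze.sense(dir: north)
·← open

·→ stack.push(x: north)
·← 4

·→ maze.move(dir: north)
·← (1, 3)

·→ maze.sense(dir: north)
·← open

·→ stack.push(x: north)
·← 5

·→ maze.move(dir: north)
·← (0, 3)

·→ maze.sense(dir: west)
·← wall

·→ maze.sense(dir: east)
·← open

·→ stack.push(x: east)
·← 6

·→ maze.move(dir: east)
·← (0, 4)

·→ maze.sense(dir: east)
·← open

·→ stack.push(x: east)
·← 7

·→ maze.move(dir: east)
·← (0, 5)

·→ maze.sense(dir: east)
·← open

·→ stack.push(x: east)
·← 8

·→ maze.move(dir: east)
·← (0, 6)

·→ maze.sense(dir: east)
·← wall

·→ maze.sense(dir: south)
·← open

·→ stack.push(x: south)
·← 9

·→ maze.move(dir: south)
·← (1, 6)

·→ maze.sense(dir: west)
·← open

·→ stack.push(x: west)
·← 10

·→ maze.move(dir: west)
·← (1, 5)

·→ maze.sense(dir: west)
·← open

·→ stack.push(x: west)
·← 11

·→ maze.move(dir: west)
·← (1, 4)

·→ stack.pop()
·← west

·→ maze.move(dir: east)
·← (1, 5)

·→ maze.sense(dir: south)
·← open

·→ stack.push(x: south)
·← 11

·→ maze.move(dir: south)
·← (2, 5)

·→ maze.sense(dir: east)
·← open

·→ stack.push(x: east)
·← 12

·→ maze.move(dir: east)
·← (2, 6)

·→ maze.sense(dir: east)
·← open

·→ stack.push(x: east)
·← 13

·→ maze.move(dir: east)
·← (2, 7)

·→ maze.sense(dir: north)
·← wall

·→ maze.sense(dir: south)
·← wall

·→ stack.pop()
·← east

·→ maze.move(dir: west)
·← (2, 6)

·→ maze.sense(dir: south)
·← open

·→ stack.push(x: south)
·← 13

·→ maze.move(dir: south)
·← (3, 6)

·→ maze.sense(dir: west)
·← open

·→ stack.push(x: west)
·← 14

·→ maze.move(dir: west)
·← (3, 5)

·→ maze.sense(dir: south)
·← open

·→ stack.push(x: south)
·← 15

·→ maze.move(dir: south)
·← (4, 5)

·→ maze.sense(dir: east)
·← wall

·→ maze.sense(dir: south)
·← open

·→ stack.push(x: south)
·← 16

·→ maze.move(dir: south)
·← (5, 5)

·→ maze.sense(dir: west)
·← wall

·→ maze.sense(dir: east)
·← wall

·→ maze.sense(dir: south)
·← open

·→ stack.push(x: south)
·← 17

·→ maze.move(dir: south)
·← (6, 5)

·→ maze.sense(dir: west)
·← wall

·→ maze.sense(dir: east)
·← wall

·→ stack.pop()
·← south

·→ maze.move(dir: north)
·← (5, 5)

·→ stack.pop()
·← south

·→ maze.move(dir: north)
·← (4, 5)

·→ stack.pop()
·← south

·→ maze.move(dir: north)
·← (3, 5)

·→ stack.pop()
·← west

·→ maze.move(dir: east)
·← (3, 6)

·→ stack.pop()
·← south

·→ maze.move(dir: north)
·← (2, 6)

·→ stack.pop()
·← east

·→ maze.move(dir: west)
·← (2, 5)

·→ stack.pop()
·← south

·→ maze.move(dir: north)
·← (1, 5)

·→ stack.pop()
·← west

·→ maze.move(dir: east)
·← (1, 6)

·→ stack.pop()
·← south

·→ maze.move(dir: north)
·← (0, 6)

·→ stack.pop()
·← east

·→ maze.move(dir: west)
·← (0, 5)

·→ stack.pop()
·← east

·→ maze.move(dir: west)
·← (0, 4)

·→ stack.pop()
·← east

·→ maze.move(dir: west)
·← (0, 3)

·→ stack.pop()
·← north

·→ maze.move(dir: south)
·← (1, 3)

·→ maze.sense(dir: west)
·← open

·→ stack.push(x: west)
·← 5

·→ maze.move(dir: west)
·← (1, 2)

·→ maze.sense(dir: west)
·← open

·→ stack.push(x: west)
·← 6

·→ maze.move(dir: west)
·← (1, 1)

·→ maze.sense(dir: north)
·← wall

·→ maze.sense(dir: west)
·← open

·→ stack.push(x: west)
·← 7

·→ maze.move(dir: west)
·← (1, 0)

·→ maze.sense(dir: north)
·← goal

·→ maze.move(dir: north)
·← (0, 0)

Answer: (0, 0)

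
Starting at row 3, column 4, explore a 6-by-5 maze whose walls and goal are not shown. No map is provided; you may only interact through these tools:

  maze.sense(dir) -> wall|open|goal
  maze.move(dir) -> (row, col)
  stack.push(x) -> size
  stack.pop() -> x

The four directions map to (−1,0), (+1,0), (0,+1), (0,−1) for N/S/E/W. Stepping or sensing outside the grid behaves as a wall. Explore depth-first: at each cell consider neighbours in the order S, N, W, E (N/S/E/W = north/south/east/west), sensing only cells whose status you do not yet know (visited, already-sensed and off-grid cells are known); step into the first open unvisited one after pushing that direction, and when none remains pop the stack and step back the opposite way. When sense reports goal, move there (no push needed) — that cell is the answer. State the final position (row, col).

>> maze.sense(dir='south')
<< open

>> stack.push(x='south')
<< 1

>> maze.move(dir='south')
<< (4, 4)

>> maze.sense(dir='south')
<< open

>> stack.push(x='south')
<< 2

>> maze.move(dir='south')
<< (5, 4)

>> maze.sense(dir='west')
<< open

>> stack.push(x='west')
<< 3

>> maze.move(dir='west')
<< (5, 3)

>> maze.sense(dir='north')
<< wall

>> maze.sense(dir='west')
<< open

>> stack.push(x='west')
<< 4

>> maze.move(dir='west')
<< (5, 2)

>> maze.sense(dir='north')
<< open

>> stack.push(x='north')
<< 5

>> maze.move(dir='north')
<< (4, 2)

>> maze.sense(dir='north')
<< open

>> stack.push(x='north')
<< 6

>> maze.move(dir='north')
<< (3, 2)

>> maze.sense(dir='north')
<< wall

>> maze.sense(dir='west')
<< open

>> stack.push(x='west')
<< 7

>> maze.move(dir='west')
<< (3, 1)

>> maze.sense(dir='south')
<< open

>> stack.push(x='south')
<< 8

>> maze.move(dir='south')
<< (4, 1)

>> maze.sense(dir='south')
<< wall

>> maze.sense(dir='west')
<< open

>> stack.push(x='west')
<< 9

>> maze.move(dir='west')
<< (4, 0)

>> maze.sense(dir='south')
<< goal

>> maze.move(dir='south')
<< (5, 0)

Answer: (5, 0)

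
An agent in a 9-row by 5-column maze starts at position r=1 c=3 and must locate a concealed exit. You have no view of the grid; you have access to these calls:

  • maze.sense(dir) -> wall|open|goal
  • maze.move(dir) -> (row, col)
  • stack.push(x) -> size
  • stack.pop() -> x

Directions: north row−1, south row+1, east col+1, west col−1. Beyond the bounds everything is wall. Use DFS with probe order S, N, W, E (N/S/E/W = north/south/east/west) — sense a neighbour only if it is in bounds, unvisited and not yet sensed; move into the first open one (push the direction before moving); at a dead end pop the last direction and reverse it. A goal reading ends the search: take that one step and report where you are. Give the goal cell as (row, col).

→ maze.sense(dir→south)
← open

→ stack.push(x→south)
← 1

→ maze.move(dir→south)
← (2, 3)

→ maze.sense(dir→south)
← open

→ stack.push(x→south)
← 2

→ maze.move(dir→south)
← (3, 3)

→ maze.sense(dir→south)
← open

→ stack.push(x→south)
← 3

→ maze.move(dir→south)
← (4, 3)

→ maze.sense(dir→south)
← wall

→ maze.sense(dir→west)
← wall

→ maze.sense(dir→east)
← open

→ stack.push(x→east)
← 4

→ maze.move(dir→east)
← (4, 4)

→ maze.sense(dir→south)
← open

→ stack.push(x→south)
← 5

→ maze.move(dir→south)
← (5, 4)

→ maze.sense(dir→south)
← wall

→ stack.pop()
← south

→ maze.move(dir→north)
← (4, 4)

→ maze.sense(dir→north)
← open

→ stack.push(x→north)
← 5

→ maze.move(dir→north)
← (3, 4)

→ maze.sense(dir→north)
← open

→ stack.push(x→north)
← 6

→ maze.move(dir→north)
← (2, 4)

→ maze.sense(dir→north)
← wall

→ stack.pop()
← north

→ maze.move(dir→south)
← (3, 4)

→ stack.pop()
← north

→ maze.move(dir→south)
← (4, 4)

→ stack.pop()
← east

→ maze.move(dir→west)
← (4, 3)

→ stack.pop()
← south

→ maze.move(dir→north)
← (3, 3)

→ maze.sense(dir→west)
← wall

→ stack.pop()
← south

→ maze.move(dir→north)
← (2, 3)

→ maze.sense(dir→west)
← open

→ stack.push(x→west)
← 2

→ maze.move(dir→west)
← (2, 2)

→ maze.sense(dir→north)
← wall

→ maze.sense(dir→west)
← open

→ stack.push(x→west)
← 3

→ maze.move(dir→west)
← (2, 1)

→ maze.sense(dir→south)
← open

→ stack.push(x→south)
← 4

→ maze.move(dir→south)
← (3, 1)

→ maze.sense(dir→south)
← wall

→ maze.sense(dir→west)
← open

→ stack.push(x→west)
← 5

→ maze.move(dir→west)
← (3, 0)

→ maze.sense(dir→south)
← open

→ stack.push(x→south)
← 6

→ maze.move(dir→south)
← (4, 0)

→ maze.sense(dir→south)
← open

→ stack.push(x→south)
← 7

→ maze.move(dir→south)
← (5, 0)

→ maze.sense(dir→south)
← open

→ stack.push(x→south)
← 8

→ maze.move(dir→south)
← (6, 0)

→ maze.sense(dir→south)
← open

→ stack.push(x→south)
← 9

→ maze.move(dir→south)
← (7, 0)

→ maze.sense(dir→south)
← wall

→ maze.sense(dir→east)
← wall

→ stack.pop()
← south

→ maze.move(dir→north)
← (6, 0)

→ maze.sense(dir→east)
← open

→ stack.push(x→east)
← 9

→ maze.move(dir→east)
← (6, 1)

→ maze.sense(dir→north)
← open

→ stack.push(x→north)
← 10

→ maze.move(dir→north)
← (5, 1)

→ maze.sense(dir→east)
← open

→ stack.push(x→east)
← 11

→ maze.move(dir→east)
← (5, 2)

→ maze.sense(dir→south)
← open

→ stack.push(x→south)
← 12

→ maze.move(dir→south)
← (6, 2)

→ maze.sense(dir→south)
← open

→ stack.push(x→south)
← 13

→ maze.move(dir→south)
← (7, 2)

→ maze.sense(dir→south)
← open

→ stack.push(x→south)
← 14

→ maze.move(dir→south)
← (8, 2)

→ maze.sense(dir→west)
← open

→ stack.push(x→west)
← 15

→ maze.move(dir→west)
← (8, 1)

→ stack.pop()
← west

→ maze.move(dir→east)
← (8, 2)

→ maze.sense(dir→east)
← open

→ stack.push(x→east)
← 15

→ maze.move(dir→east)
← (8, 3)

→ maze.sense(dir→north)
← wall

→ maze.sense(dir→east)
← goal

→ maze.move(dir→east)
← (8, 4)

Answer: (8, 4)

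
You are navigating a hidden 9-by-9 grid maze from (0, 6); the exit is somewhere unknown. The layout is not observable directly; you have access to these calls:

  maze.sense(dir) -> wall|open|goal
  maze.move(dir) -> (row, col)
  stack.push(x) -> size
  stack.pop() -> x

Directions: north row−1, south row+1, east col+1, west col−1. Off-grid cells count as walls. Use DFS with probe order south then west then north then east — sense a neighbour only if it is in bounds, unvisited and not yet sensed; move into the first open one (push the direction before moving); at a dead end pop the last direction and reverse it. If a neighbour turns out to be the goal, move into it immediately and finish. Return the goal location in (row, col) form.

-- 1. maze.sense(dir→south) => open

-- 2. stack.push(x→south) => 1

-- 3. maze.move(dir→south) => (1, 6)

-- 4. maze.sense(dir→south) => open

-- 5. stack.push(x→south) => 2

-- 6. maze.move(dir→south) => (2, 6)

-- 7. maze.sense(dir→south) => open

-- 8. stack.push(x→south) => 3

-- 9. maze.move(dir→south) => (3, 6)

-- 10. maze.sense(dir→south) => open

-- 11. stack.push(x→south) => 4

-- 12. maze.move(dir→south) => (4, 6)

-- 13. maze.sense(dir→south) => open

-- 14. stack.push(x→south) => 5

-- 15. maze.move(dir→south) => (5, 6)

-- 16. maze.sense(dir→south) => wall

-- 17. maze.sense(dir→west) => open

-- 18. stack.push(x→west) => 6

-- 19. maze.move(dir→west) => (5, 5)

-- 20. maze.sense(dir→south) => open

-- 21. stack.push(x→south) => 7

-- 22. maze.move(dir→south) => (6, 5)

-- 23. maze.sense(dir→south) => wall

-- 24. maze.sense(dir→west) => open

-- 25. stack.push(x→west) => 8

-- 26. maze.move(dir→west) => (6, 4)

-- 27. maze.sense(dir→south) => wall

-- 28. maze.sense(dir→west) => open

-- 29. stack.push(x→west) => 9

-- 30. maze.move(dir→west) => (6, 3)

-- 31. maze.sense(dir→south) => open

-- 32. stack.push(x→south) => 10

-- 33. maze.move(dir→south) => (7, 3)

-- 34. maze.sense(dir→south) => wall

-- 35. maze.sense(dir→west) => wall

-- 36. stack.pop() => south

-- 37. maze.move(dir→north) => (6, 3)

-- 38. maze.sense(dir→west) => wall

-- 39. maze.sense(dir→north) => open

-- 40. stack.push(x→north) => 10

-- 41. maze.move(dir→north) => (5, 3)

-- 42. maze.sense(dir→west) => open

-- 43. stack.push(x→west) => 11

-- 44. maze.move(dir→west) => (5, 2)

-- 45. maze.sense(dir→west) => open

-- 46. stack.push(x→west) => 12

-- 47. maze.move(dir→west) => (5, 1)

-- 48. maze.sense(dir→south) => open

-- 49. stack.push(x→south) => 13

-- 50. maze.move(dir→south) => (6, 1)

-- 51. maze.sense(dir→south) => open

-- 52. stack.push(x→south) => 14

-- 53. maze.move(dir→south) => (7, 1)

-- 54. maze.sense(dir→south) => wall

-- 55. maze.sense(dir→west) => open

-- 56. stack.push(x→west) => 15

-- 57. maze.move(dir→west) => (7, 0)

-- 58. maze.sense(dir→south) => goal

-- 59. maze.move(dir→south) => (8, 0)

Answer: (8, 0)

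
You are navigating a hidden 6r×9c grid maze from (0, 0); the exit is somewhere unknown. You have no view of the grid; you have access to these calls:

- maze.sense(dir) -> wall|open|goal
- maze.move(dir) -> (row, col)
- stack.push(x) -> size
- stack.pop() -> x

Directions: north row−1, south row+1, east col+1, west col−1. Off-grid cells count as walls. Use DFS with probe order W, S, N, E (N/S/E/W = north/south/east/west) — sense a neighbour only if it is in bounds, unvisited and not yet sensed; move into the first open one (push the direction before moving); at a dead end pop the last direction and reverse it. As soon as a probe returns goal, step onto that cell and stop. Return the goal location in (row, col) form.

! 1. maze.sense(dir='south') ~> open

! 2. stack.push(x='south') ~> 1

! 3. maze.move(dir='south') ~> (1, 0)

! 4. maze.sense(dir='south') ~> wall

! 5. maze.sense(dir='east') ~> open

! 6. stack.push(x='east') ~> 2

! 7. maze.move(dir='east') ~> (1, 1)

! 8. maze.sense(dir='south') ~> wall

! 9. maze.sense(dir='north') ~> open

! 10. stack.push(x='north') ~> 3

! 11. maze.move(dir='north') ~> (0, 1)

! 12. maze.sense(dir='east') ~> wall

! 13. stack.pop() ~> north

! 14. maze.move(dir='south') ~> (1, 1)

! 15. maze.sense(dir='east') ~> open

! 16. stack.push(x='east') ~> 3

! 17. maze.move(dir='east') ~> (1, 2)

! 18. maze.sense(dir='south') ~> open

! 19. stack.push(x='south') ~> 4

! 20. maze.move(dir='south') ~> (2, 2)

! 21. maze.sense(dir='south') ~> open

! 22. stack.push(x='south') ~> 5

! 23. maze.move(dir='south') ~> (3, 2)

! 24. maze.sense(dir='west') ~> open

! 25. stack.push(x='west') ~> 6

! 26. maze.move(dir='west') ~> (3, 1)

! 27. maze.sense(dir='west') ~> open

! 28. stack.push(x='west') ~> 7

! 29. maze.move(dir='west') ~> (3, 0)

! 30. maze.sense(dir='south') ~> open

! 31. stack.push(x='south') ~> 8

! 32. maze.move(dir='south') ~> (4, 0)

! 33. maze.sense(dir='south') ~> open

! 34. stack.push(x='south') ~> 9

! 35. maze.move(dir='south') ~> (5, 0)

! 36. maze.sense(dir='east') ~> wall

! 37. stack.pop() ~> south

! 38. maze.move(dir='north') ~> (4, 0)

! 39. maze.sense(dir='east') ~> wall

! 40. stack.pop() ~> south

! 41. maze.move(dir='north') ~> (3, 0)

! 42. stack.pop() ~> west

! 43. maze.move(dir='east') ~> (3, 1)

! 44. stack.pop() ~> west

! 45. maze.move(dir='east') ~> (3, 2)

! 46. maze.sense(dir='south') ~> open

! 47. stack.push(x='south') ~> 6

! 48. maze.move(dir='south') ~> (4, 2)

! 49. maze.sense(dir='south') ~> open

! 50. stack.push(x='south') ~> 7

! 51. maze.move(dir='south') ~> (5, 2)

! 52. maze.sense(dir='east') ~> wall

! 53. stack.pop() ~> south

! 54. maze.move(dir='north') ~> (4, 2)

! 55. maze.sense(dir='east') ~> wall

! 56. stack.pop() ~> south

! 57. maze.move(dir='north') ~> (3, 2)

! 58. maze.sense(dir='east') ~> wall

! 59. stack.pop() ~> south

! 60. maze.move(dir='north') ~> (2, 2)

! 61. maze.sense(dir='east') ~> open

! 62. stack.push(x='east') ~> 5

! 63. maze.move(dir='east') ~> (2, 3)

! 64. maze.sense(dir='north') ~> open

! 65. stack.push(x='north') ~> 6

! 66. maze.move(dir='north') ~> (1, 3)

! 67. maze.sense(dir='north') ~> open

! 68. stack.push(x='north') ~> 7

! 69. maze.move(dir='north') ~> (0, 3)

! 70. maze.sense(dir='east') ~> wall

! 71. stack.pop() ~> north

! 72. maze.move(dir='south') ~> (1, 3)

! 73. maze.sense(dir='east') ~> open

! 74. stack.push(x='east') ~> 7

! 75. maze.move(dir='east') ~> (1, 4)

! 76. maze.sense(dir='south') ~> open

! 77. stack.push(x='south') ~> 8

! 78. maze.move(dir='south') ~> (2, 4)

! 79. maze.sense(dir='south') ~> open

! 80. stack.push(x='south') ~> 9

! 81. maze.move(dir='south') ~> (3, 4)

! 82. maze.sense(dir='south') ~> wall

! 83. maze.sense(dir='east') ~> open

! 84. stack.push(x='east') ~> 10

! 85. maze.move(dir='east') ~> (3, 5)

! 86. maze.sense(dir='south') ~> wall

! 87. maze.sense(dir='north') ~> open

! 88. stack.push(x='north') ~> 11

! 89. maze.move(dir='north') ~> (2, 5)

! 90. maze.sense(dir='north') ~> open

! 91. stack.push(x='north') ~> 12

! 92. maze.move(dir='north') ~> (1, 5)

! 93. maze.sense(dir='north') ~> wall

! 94. maze.sense(dir='east') ~> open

! 95. stack.push(x='east') ~> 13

! 96. maze.move(dir='east') ~> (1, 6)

! 97. maze.sense(dir='south') ~> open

! 98. stack.push(x='south') ~> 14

! 99. maze.move(dir='south') ~> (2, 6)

! 100. maze.sense(dir='south') ~> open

! 101. stack.push(x='south') ~> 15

! 102. maze.move(dir='south') ~> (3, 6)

! 103. maze.sense(dir='south') ~> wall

! 104. maze.sense(dir='east') ~> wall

! 105. stack.pop() ~> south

! 106. maze.move(dir='north') ~> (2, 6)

! 107. maze.sense(dir='east') ~> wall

! 108. stack.pop() ~> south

! 109. maze.move(dir='north') ~> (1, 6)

! 110. maze.sense(dir='north') ~> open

! 111. stack.push(x='north') ~> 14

! 112. maze.move(dir='north') ~> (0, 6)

! 113. maze.sense(dir='east') ~> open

! 114. stack.push(x='east') ~> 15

! 115. maze.move(dir='east') ~> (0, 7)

! 116. maze.sense(dir='south') ~> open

! 117. stack.push(x='south') ~> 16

! 118. maze.move(dir='south') ~> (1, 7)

! 119. maze.sense(dir='east') ~> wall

! 120. stack.pop() ~> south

! 121. maze.move(dir='north') ~> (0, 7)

! 122. maze.sense(dir='east') ~> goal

! 123. maze.move(dir='east') ~> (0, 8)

Answer: (0, 8)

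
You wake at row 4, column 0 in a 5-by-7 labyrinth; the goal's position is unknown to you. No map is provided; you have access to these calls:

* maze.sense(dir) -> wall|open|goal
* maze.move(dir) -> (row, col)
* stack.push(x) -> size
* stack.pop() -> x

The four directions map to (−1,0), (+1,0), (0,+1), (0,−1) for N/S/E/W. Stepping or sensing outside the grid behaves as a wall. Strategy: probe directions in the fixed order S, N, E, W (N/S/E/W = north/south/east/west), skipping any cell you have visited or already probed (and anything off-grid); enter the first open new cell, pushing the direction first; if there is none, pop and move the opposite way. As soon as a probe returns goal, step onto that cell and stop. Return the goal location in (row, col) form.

$ maze.sense dir→north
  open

$ stack.push x→north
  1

$ maze.move dir→north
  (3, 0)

$ maze.sense dir→north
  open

$ stack.push x→north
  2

$ maze.move dir→north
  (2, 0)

$ maze.sense dir→north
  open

$ stack.push x→north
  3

$ maze.move dir→north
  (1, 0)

$ maze.sense dir→north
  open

$ stack.push x→north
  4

$ maze.move dir→north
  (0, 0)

$ maze.sense dir→east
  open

$ stack.push x→east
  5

$ maze.move dir→east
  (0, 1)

$ maze.sense dir→south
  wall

$ maze.sense dir→east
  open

$ stack.push x→east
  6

$ maze.move dir→east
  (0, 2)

$ maze.sense dir→south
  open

$ stack.push x→south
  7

$ maze.move dir→south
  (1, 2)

$ maze.sense dir→south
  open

$ stack.push x→south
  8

$ maze.move dir→south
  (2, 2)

$ maze.sense dir→south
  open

$ stack.push x→south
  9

$ maze.move dir→south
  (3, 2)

$ maze.sense dir→south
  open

$ stack.push x→south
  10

$ maze.move dir→south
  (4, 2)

$ maze.sense dir→east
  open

$ stack.push x→east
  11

$ maze.move dir→east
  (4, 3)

$ maze.sense dir→north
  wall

$ maze.sense dir→east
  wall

$ stack.pop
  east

$ maze.move dir→west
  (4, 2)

$ maze.sense dir→west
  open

$ stack.push x→west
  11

$ maze.move dir→west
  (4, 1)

$ maze.sense dir→north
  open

$ stack.push x→north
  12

$ maze.move dir→north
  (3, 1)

$ maze.sense dir→north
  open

$ stack.push x→north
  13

$ maze.move dir→north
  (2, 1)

$ stack.pop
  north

$ maze.move dir→south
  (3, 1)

$ stack.pop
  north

$ maze.move dir→south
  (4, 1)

$ stack.pop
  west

$ maze.move dir→east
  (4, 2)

$ stack.pop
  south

$ maze.move dir→north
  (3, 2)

$ stack.pop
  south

$ maze.move dir→north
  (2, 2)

$ maze.sense dir→east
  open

$ stack.push x→east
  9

$ maze.move dir→east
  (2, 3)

$ maze.sense dir→north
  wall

$ maze.sense dir→east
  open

$ stack.push x→east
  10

$ maze.move dir→east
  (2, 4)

$ maze.sense dir→south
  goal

$ maze.move dir→south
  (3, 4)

Answer: (3, 4)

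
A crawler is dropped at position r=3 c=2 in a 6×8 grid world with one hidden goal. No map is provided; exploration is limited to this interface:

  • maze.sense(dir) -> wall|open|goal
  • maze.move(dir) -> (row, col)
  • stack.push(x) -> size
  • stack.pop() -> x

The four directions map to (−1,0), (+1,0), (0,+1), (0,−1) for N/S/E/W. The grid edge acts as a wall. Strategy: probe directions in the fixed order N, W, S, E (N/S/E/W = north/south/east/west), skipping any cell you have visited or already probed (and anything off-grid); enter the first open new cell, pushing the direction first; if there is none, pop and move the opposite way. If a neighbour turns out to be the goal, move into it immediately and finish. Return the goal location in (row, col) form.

Do: maze.sense[dir='north']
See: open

Do: stack.push[x='north']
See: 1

Do: maze.move[dir='north']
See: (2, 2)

Do: maze.sense[dir='north']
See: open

Do: stack.push[x='north']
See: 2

Do: maze.move[dir='north']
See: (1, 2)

Do: maze.sense[dir='north']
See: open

Do: stack.push[x='north']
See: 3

Do: maze.move[dir='north']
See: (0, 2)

Do: maze.sense[dir='west']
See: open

Do: stack.push[x='west']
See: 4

Do: maze.move[dir='west']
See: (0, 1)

Do: maze.sense[dir='west']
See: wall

Do: maze.sense[dir='south']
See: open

Do: stack.push[x='south']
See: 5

Do: maze.move[dir='south']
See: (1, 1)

Do: maze.sense[dir='west']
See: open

Do: stack.push[x='west']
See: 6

Do: maze.move[dir='west']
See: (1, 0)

Do: maze.sense[dir='south']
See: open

Do: stack.push[x='south']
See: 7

Do: maze.move[dir='south']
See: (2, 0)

Do: maze.sense[dir='south']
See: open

Do: stack.push[x='south']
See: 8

Do: maze.move[dir='south']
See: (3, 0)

Do: maze.sense[dir='south']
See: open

Do: stack.push[x='south']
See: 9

Do: maze.move[dir='south']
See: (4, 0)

Do: maze.sense[dir='south']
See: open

Do: stack.push[x='south']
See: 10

Do: maze.move[dir='south']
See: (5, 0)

Do: maze.sense[dir='east']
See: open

Do: stack.push[x='east']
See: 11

Do: maze.move[dir='east']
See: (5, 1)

Do: maze.sense[dir='north']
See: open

Do: stack.push[x='north']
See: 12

Do: maze.move[dir='north']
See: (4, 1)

Do: maze.sense[dir='north']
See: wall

Do: maze.sense[dir='east']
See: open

Do: stack.push[x='east']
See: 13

Do: maze.move[dir='east']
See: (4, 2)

Do: maze.sense[dir='south']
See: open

Do: stack.push[x='south']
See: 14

Do: maze.move[dir='south']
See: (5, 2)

Do: maze.sense[dir='east']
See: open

Do: stack.push[x='east']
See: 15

Do: maze.move[dir='east']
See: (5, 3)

Do: maze.sense[dir='north']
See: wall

Do: maze.sense[dir='east']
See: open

Do: stack.push[x='east']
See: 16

Do: maze.move[dir='east']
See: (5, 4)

Do: maze.sense[dir='north']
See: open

Do: stack.push[x='north']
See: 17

Do: maze.move[dir='north']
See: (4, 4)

Do: maze.sense[dir='north']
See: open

Do: stack.push[x='north']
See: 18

Do: maze.move[dir='north']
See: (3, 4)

Do: maze.sense[dir='north']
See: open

Do: stack.push[x='north']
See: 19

Do: maze.move[dir='north']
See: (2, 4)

Do: maze.sense[dir='north']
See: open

Do: stack.push[x='north']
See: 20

Do: maze.move[dir='north']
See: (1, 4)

Do: maze.sense[dir='north']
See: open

Do: stack.push[x='north']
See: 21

Do: maze.move[dir='north']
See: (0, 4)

Do: maze.sense[dir='west']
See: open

Do: stack.push[x='west']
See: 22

Do: maze.move[dir='west']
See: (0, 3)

Do: maze.sense[dir='south']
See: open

Do: stack.push[x='south']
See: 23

Do: maze.move[dir='south']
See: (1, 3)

Do: maze.sense[dir='south']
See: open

Do: stack.push[x='south']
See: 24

Do: maze.move[dir='south']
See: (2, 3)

Do: maze.sense[dir='south']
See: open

Do: stack.push[x='south']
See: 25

Do: maze.move[dir='south']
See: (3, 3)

Do: stack.pop[]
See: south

Do: maze.move[dir='north']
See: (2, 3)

Do: stack.pop[]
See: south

Do: maze.move[dir='north']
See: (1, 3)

Do: stack.pop[]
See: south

Do: maze.move[dir='north']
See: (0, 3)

Do: stack.pop[]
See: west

Do: maze.move[dir='east']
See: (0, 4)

Do: maze.sense[dir='east']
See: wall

Do: stack.pop[]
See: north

Do: maze.move[dir='south']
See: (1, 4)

Do: maze.sense[dir='east']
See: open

Do: stack.push[x='east']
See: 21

Do: maze.move[dir='east']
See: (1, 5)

Do: maze.sense[dir='south']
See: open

Do: stack.push[x='south']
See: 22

Do: maze.move[dir='south']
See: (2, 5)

Do: maze.sense[dir='south']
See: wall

Do: maze.sense[dir='east']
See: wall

Do: stack.pop[]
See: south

Do: maze.move[dir='north']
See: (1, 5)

Do: maze.sense[dir='east']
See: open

Do: stack.push[x='east']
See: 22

Do: maze.move[dir='east']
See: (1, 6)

Do: maze.sense[dir='north']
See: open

Do: stack.push[x='north']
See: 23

Do: maze.move[dir='north']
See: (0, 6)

Do: maze.sense[dir='east']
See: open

Do: stack.push[x='east']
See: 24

Do: maze.move[dir='east']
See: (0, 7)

Do: maze.sense[dir='south']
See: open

Do: stack.push[x='south']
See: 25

Do: maze.move[dir='south']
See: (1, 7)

Do: maze.sense[dir='south']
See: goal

Do: maze.move[dir='south']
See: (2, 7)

Answer: (2, 7)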